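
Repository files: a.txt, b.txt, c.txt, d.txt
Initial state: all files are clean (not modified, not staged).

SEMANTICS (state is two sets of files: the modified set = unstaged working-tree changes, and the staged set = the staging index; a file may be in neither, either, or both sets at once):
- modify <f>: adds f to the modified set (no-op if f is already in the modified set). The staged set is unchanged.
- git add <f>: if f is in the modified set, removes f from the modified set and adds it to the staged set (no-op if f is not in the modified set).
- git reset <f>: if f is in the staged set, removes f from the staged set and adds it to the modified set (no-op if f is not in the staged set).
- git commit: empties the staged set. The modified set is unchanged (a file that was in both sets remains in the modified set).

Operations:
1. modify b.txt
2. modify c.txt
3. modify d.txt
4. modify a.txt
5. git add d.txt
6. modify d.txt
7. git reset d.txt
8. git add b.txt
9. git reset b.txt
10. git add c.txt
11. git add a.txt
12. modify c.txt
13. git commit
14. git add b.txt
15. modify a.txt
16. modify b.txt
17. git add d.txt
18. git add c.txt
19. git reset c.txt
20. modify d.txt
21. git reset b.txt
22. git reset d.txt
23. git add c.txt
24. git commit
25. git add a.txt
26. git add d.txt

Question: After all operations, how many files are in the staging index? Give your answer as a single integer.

Answer: 2

Derivation:
After op 1 (modify b.txt): modified={b.txt} staged={none}
After op 2 (modify c.txt): modified={b.txt, c.txt} staged={none}
After op 3 (modify d.txt): modified={b.txt, c.txt, d.txt} staged={none}
After op 4 (modify a.txt): modified={a.txt, b.txt, c.txt, d.txt} staged={none}
After op 5 (git add d.txt): modified={a.txt, b.txt, c.txt} staged={d.txt}
After op 6 (modify d.txt): modified={a.txt, b.txt, c.txt, d.txt} staged={d.txt}
After op 7 (git reset d.txt): modified={a.txt, b.txt, c.txt, d.txt} staged={none}
After op 8 (git add b.txt): modified={a.txt, c.txt, d.txt} staged={b.txt}
After op 9 (git reset b.txt): modified={a.txt, b.txt, c.txt, d.txt} staged={none}
After op 10 (git add c.txt): modified={a.txt, b.txt, d.txt} staged={c.txt}
After op 11 (git add a.txt): modified={b.txt, d.txt} staged={a.txt, c.txt}
After op 12 (modify c.txt): modified={b.txt, c.txt, d.txt} staged={a.txt, c.txt}
After op 13 (git commit): modified={b.txt, c.txt, d.txt} staged={none}
After op 14 (git add b.txt): modified={c.txt, d.txt} staged={b.txt}
After op 15 (modify a.txt): modified={a.txt, c.txt, d.txt} staged={b.txt}
After op 16 (modify b.txt): modified={a.txt, b.txt, c.txt, d.txt} staged={b.txt}
After op 17 (git add d.txt): modified={a.txt, b.txt, c.txt} staged={b.txt, d.txt}
After op 18 (git add c.txt): modified={a.txt, b.txt} staged={b.txt, c.txt, d.txt}
After op 19 (git reset c.txt): modified={a.txt, b.txt, c.txt} staged={b.txt, d.txt}
After op 20 (modify d.txt): modified={a.txt, b.txt, c.txt, d.txt} staged={b.txt, d.txt}
After op 21 (git reset b.txt): modified={a.txt, b.txt, c.txt, d.txt} staged={d.txt}
After op 22 (git reset d.txt): modified={a.txt, b.txt, c.txt, d.txt} staged={none}
After op 23 (git add c.txt): modified={a.txt, b.txt, d.txt} staged={c.txt}
After op 24 (git commit): modified={a.txt, b.txt, d.txt} staged={none}
After op 25 (git add a.txt): modified={b.txt, d.txt} staged={a.txt}
After op 26 (git add d.txt): modified={b.txt} staged={a.txt, d.txt}
Final staged set: {a.txt, d.txt} -> count=2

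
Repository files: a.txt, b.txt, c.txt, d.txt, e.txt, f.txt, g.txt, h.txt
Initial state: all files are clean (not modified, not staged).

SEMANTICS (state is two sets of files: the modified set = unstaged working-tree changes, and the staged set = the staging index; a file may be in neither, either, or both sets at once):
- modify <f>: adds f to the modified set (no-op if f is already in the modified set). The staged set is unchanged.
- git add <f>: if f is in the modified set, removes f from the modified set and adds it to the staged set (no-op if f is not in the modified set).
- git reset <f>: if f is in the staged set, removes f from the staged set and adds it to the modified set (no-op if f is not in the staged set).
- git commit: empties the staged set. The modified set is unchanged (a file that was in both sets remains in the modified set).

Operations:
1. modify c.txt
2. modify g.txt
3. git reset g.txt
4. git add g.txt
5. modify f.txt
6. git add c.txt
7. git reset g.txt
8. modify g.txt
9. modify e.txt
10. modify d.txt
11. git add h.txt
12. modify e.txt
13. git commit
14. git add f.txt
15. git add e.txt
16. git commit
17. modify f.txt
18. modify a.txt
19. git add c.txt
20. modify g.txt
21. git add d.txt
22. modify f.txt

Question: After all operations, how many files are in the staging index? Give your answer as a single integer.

After op 1 (modify c.txt): modified={c.txt} staged={none}
After op 2 (modify g.txt): modified={c.txt, g.txt} staged={none}
After op 3 (git reset g.txt): modified={c.txt, g.txt} staged={none}
After op 4 (git add g.txt): modified={c.txt} staged={g.txt}
After op 5 (modify f.txt): modified={c.txt, f.txt} staged={g.txt}
After op 6 (git add c.txt): modified={f.txt} staged={c.txt, g.txt}
After op 7 (git reset g.txt): modified={f.txt, g.txt} staged={c.txt}
After op 8 (modify g.txt): modified={f.txt, g.txt} staged={c.txt}
After op 9 (modify e.txt): modified={e.txt, f.txt, g.txt} staged={c.txt}
After op 10 (modify d.txt): modified={d.txt, e.txt, f.txt, g.txt} staged={c.txt}
After op 11 (git add h.txt): modified={d.txt, e.txt, f.txt, g.txt} staged={c.txt}
After op 12 (modify e.txt): modified={d.txt, e.txt, f.txt, g.txt} staged={c.txt}
After op 13 (git commit): modified={d.txt, e.txt, f.txt, g.txt} staged={none}
After op 14 (git add f.txt): modified={d.txt, e.txt, g.txt} staged={f.txt}
After op 15 (git add e.txt): modified={d.txt, g.txt} staged={e.txt, f.txt}
After op 16 (git commit): modified={d.txt, g.txt} staged={none}
After op 17 (modify f.txt): modified={d.txt, f.txt, g.txt} staged={none}
After op 18 (modify a.txt): modified={a.txt, d.txt, f.txt, g.txt} staged={none}
After op 19 (git add c.txt): modified={a.txt, d.txt, f.txt, g.txt} staged={none}
After op 20 (modify g.txt): modified={a.txt, d.txt, f.txt, g.txt} staged={none}
After op 21 (git add d.txt): modified={a.txt, f.txt, g.txt} staged={d.txt}
After op 22 (modify f.txt): modified={a.txt, f.txt, g.txt} staged={d.txt}
Final staged set: {d.txt} -> count=1

Answer: 1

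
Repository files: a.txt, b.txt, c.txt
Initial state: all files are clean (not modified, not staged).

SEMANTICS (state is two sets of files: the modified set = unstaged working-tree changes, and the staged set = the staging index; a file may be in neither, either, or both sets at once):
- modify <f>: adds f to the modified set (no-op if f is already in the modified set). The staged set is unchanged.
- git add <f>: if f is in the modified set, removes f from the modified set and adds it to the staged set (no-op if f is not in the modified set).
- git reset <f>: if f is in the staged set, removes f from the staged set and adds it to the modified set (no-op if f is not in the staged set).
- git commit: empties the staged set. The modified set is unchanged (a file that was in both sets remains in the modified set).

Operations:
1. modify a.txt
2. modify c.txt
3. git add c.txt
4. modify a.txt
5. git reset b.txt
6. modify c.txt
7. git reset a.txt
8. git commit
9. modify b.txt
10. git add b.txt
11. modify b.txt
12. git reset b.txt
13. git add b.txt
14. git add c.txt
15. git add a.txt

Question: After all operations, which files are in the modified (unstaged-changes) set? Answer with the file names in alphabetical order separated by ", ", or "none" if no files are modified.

After op 1 (modify a.txt): modified={a.txt} staged={none}
After op 2 (modify c.txt): modified={a.txt, c.txt} staged={none}
After op 3 (git add c.txt): modified={a.txt} staged={c.txt}
After op 4 (modify a.txt): modified={a.txt} staged={c.txt}
After op 5 (git reset b.txt): modified={a.txt} staged={c.txt}
After op 6 (modify c.txt): modified={a.txt, c.txt} staged={c.txt}
After op 7 (git reset a.txt): modified={a.txt, c.txt} staged={c.txt}
After op 8 (git commit): modified={a.txt, c.txt} staged={none}
After op 9 (modify b.txt): modified={a.txt, b.txt, c.txt} staged={none}
After op 10 (git add b.txt): modified={a.txt, c.txt} staged={b.txt}
After op 11 (modify b.txt): modified={a.txt, b.txt, c.txt} staged={b.txt}
After op 12 (git reset b.txt): modified={a.txt, b.txt, c.txt} staged={none}
After op 13 (git add b.txt): modified={a.txt, c.txt} staged={b.txt}
After op 14 (git add c.txt): modified={a.txt} staged={b.txt, c.txt}
After op 15 (git add a.txt): modified={none} staged={a.txt, b.txt, c.txt}

Answer: none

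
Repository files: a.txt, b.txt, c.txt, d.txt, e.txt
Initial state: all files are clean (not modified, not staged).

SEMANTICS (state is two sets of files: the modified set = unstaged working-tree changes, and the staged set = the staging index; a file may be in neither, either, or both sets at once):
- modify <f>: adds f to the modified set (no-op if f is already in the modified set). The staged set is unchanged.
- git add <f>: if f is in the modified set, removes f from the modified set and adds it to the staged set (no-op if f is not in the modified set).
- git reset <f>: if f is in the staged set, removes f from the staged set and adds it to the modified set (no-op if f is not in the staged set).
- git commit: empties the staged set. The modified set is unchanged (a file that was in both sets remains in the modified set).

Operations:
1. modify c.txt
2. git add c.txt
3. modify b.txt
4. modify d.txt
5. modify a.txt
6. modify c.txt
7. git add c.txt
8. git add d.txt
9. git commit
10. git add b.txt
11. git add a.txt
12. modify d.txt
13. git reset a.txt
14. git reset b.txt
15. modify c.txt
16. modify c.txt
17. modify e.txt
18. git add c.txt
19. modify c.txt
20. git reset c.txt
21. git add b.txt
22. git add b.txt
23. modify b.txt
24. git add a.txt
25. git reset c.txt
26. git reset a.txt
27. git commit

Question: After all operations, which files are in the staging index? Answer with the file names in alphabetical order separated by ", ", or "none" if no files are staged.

Answer: none

Derivation:
After op 1 (modify c.txt): modified={c.txt} staged={none}
After op 2 (git add c.txt): modified={none} staged={c.txt}
After op 3 (modify b.txt): modified={b.txt} staged={c.txt}
After op 4 (modify d.txt): modified={b.txt, d.txt} staged={c.txt}
After op 5 (modify a.txt): modified={a.txt, b.txt, d.txt} staged={c.txt}
After op 6 (modify c.txt): modified={a.txt, b.txt, c.txt, d.txt} staged={c.txt}
After op 7 (git add c.txt): modified={a.txt, b.txt, d.txt} staged={c.txt}
After op 8 (git add d.txt): modified={a.txt, b.txt} staged={c.txt, d.txt}
After op 9 (git commit): modified={a.txt, b.txt} staged={none}
After op 10 (git add b.txt): modified={a.txt} staged={b.txt}
After op 11 (git add a.txt): modified={none} staged={a.txt, b.txt}
After op 12 (modify d.txt): modified={d.txt} staged={a.txt, b.txt}
After op 13 (git reset a.txt): modified={a.txt, d.txt} staged={b.txt}
After op 14 (git reset b.txt): modified={a.txt, b.txt, d.txt} staged={none}
After op 15 (modify c.txt): modified={a.txt, b.txt, c.txt, d.txt} staged={none}
After op 16 (modify c.txt): modified={a.txt, b.txt, c.txt, d.txt} staged={none}
After op 17 (modify e.txt): modified={a.txt, b.txt, c.txt, d.txt, e.txt} staged={none}
After op 18 (git add c.txt): modified={a.txt, b.txt, d.txt, e.txt} staged={c.txt}
After op 19 (modify c.txt): modified={a.txt, b.txt, c.txt, d.txt, e.txt} staged={c.txt}
After op 20 (git reset c.txt): modified={a.txt, b.txt, c.txt, d.txt, e.txt} staged={none}
After op 21 (git add b.txt): modified={a.txt, c.txt, d.txt, e.txt} staged={b.txt}
After op 22 (git add b.txt): modified={a.txt, c.txt, d.txt, e.txt} staged={b.txt}
After op 23 (modify b.txt): modified={a.txt, b.txt, c.txt, d.txt, e.txt} staged={b.txt}
After op 24 (git add a.txt): modified={b.txt, c.txt, d.txt, e.txt} staged={a.txt, b.txt}
After op 25 (git reset c.txt): modified={b.txt, c.txt, d.txt, e.txt} staged={a.txt, b.txt}
After op 26 (git reset a.txt): modified={a.txt, b.txt, c.txt, d.txt, e.txt} staged={b.txt}
After op 27 (git commit): modified={a.txt, b.txt, c.txt, d.txt, e.txt} staged={none}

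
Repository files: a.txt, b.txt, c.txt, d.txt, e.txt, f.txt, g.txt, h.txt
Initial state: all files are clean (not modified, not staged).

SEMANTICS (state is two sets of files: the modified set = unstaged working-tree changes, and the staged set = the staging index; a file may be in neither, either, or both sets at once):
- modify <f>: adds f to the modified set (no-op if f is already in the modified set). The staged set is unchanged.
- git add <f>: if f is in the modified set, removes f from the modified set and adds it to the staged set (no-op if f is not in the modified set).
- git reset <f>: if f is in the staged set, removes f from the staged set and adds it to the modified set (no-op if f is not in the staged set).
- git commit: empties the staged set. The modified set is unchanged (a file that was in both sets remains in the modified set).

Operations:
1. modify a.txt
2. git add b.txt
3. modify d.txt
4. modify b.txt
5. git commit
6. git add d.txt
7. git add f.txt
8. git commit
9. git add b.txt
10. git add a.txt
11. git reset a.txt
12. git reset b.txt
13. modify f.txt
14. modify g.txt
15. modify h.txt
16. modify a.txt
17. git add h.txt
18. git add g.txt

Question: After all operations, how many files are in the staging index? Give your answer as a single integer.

After op 1 (modify a.txt): modified={a.txt} staged={none}
After op 2 (git add b.txt): modified={a.txt} staged={none}
After op 3 (modify d.txt): modified={a.txt, d.txt} staged={none}
After op 4 (modify b.txt): modified={a.txt, b.txt, d.txt} staged={none}
After op 5 (git commit): modified={a.txt, b.txt, d.txt} staged={none}
After op 6 (git add d.txt): modified={a.txt, b.txt} staged={d.txt}
After op 7 (git add f.txt): modified={a.txt, b.txt} staged={d.txt}
After op 8 (git commit): modified={a.txt, b.txt} staged={none}
After op 9 (git add b.txt): modified={a.txt} staged={b.txt}
After op 10 (git add a.txt): modified={none} staged={a.txt, b.txt}
After op 11 (git reset a.txt): modified={a.txt} staged={b.txt}
After op 12 (git reset b.txt): modified={a.txt, b.txt} staged={none}
After op 13 (modify f.txt): modified={a.txt, b.txt, f.txt} staged={none}
After op 14 (modify g.txt): modified={a.txt, b.txt, f.txt, g.txt} staged={none}
After op 15 (modify h.txt): modified={a.txt, b.txt, f.txt, g.txt, h.txt} staged={none}
After op 16 (modify a.txt): modified={a.txt, b.txt, f.txt, g.txt, h.txt} staged={none}
After op 17 (git add h.txt): modified={a.txt, b.txt, f.txt, g.txt} staged={h.txt}
After op 18 (git add g.txt): modified={a.txt, b.txt, f.txt} staged={g.txt, h.txt}
Final staged set: {g.txt, h.txt} -> count=2

Answer: 2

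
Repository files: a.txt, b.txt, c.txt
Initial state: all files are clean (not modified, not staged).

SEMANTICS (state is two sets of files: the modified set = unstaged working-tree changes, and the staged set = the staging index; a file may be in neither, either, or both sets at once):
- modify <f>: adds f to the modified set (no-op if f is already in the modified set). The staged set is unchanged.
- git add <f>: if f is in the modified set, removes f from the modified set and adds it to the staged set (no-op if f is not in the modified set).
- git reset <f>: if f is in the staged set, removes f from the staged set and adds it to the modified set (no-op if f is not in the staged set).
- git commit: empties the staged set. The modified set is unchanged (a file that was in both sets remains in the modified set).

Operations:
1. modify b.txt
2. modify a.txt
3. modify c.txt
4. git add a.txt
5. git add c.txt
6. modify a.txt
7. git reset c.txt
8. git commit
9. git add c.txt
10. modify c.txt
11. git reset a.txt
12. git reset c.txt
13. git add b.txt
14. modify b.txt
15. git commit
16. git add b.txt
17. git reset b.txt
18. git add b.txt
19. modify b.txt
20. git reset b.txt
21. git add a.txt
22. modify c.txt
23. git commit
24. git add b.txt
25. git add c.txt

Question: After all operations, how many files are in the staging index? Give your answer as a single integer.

Answer: 2

Derivation:
After op 1 (modify b.txt): modified={b.txt} staged={none}
After op 2 (modify a.txt): modified={a.txt, b.txt} staged={none}
After op 3 (modify c.txt): modified={a.txt, b.txt, c.txt} staged={none}
After op 4 (git add a.txt): modified={b.txt, c.txt} staged={a.txt}
After op 5 (git add c.txt): modified={b.txt} staged={a.txt, c.txt}
After op 6 (modify a.txt): modified={a.txt, b.txt} staged={a.txt, c.txt}
After op 7 (git reset c.txt): modified={a.txt, b.txt, c.txt} staged={a.txt}
After op 8 (git commit): modified={a.txt, b.txt, c.txt} staged={none}
After op 9 (git add c.txt): modified={a.txt, b.txt} staged={c.txt}
After op 10 (modify c.txt): modified={a.txt, b.txt, c.txt} staged={c.txt}
After op 11 (git reset a.txt): modified={a.txt, b.txt, c.txt} staged={c.txt}
After op 12 (git reset c.txt): modified={a.txt, b.txt, c.txt} staged={none}
After op 13 (git add b.txt): modified={a.txt, c.txt} staged={b.txt}
After op 14 (modify b.txt): modified={a.txt, b.txt, c.txt} staged={b.txt}
After op 15 (git commit): modified={a.txt, b.txt, c.txt} staged={none}
After op 16 (git add b.txt): modified={a.txt, c.txt} staged={b.txt}
After op 17 (git reset b.txt): modified={a.txt, b.txt, c.txt} staged={none}
After op 18 (git add b.txt): modified={a.txt, c.txt} staged={b.txt}
After op 19 (modify b.txt): modified={a.txt, b.txt, c.txt} staged={b.txt}
After op 20 (git reset b.txt): modified={a.txt, b.txt, c.txt} staged={none}
After op 21 (git add a.txt): modified={b.txt, c.txt} staged={a.txt}
After op 22 (modify c.txt): modified={b.txt, c.txt} staged={a.txt}
After op 23 (git commit): modified={b.txt, c.txt} staged={none}
After op 24 (git add b.txt): modified={c.txt} staged={b.txt}
After op 25 (git add c.txt): modified={none} staged={b.txt, c.txt}
Final staged set: {b.txt, c.txt} -> count=2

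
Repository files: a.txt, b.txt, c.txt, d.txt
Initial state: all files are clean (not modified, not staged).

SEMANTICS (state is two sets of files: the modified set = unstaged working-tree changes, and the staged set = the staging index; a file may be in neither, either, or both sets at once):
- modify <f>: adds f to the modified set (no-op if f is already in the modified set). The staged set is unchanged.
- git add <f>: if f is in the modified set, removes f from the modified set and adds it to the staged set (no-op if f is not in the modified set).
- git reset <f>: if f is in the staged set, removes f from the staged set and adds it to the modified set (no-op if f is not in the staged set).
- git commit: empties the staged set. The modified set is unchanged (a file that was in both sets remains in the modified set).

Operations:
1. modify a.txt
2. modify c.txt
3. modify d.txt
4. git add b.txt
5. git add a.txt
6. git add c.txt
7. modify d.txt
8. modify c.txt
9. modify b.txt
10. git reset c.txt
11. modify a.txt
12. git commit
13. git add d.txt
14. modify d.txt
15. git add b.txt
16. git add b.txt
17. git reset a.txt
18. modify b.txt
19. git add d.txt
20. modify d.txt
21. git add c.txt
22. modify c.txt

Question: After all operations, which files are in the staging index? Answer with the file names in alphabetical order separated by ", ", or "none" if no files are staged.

After op 1 (modify a.txt): modified={a.txt} staged={none}
After op 2 (modify c.txt): modified={a.txt, c.txt} staged={none}
After op 3 (modify d.txt): modified={a.txt, c.txt, d.txt} staged={none}
After op 4 (git add b.txt): modified={a.txt, c.txt, d.txt} staged={none}
After op 5 (git add a.txt): modified={c.txt, d.txt} staged={a.txt}
After op 6 (git add c.txt): modified={d.txt} staged={a.txt, c.txt}
After op 7 (modify d.txt): modified={d.txt} staged={a.txt, c.txt}
After op 8 (modify c.txt): modified={c.txt, d.txt} staged={a.txt, c.txt}
After op 9 (modify b.txt): modified={b.txt, c.txt, d.txt} staged={a.txt, c.txt}
After op 10 (git reset c.txt): modified={b.txt, c.txt, d.txt} staged={a.txt}
After op 11 (modify a.txt): modified={a.txt, b.txt, c.txt, d.txt} staged={a.txt}
After op 12 (git commit): modified={a.txt, b.txt, c.txt, d.txt} staged={none}
After op 13 (git add d.txt): modified={a.txt, b.txt, c.txt} staged={d.txt}
After op 14 (modify d.txt): modified={a.txt, b.txt, c.txt, d.txt} staged={d.txt}
After op 15 (git add b.txt): modified={a.txt, c.txt, d.txt} staged={b.txt, d.txt}
After op 16 (git add b.txt): modified={a.txt, c.txt, d.txt} staged={b.txt, d.txt}
After op 17 (git reset a.txt): modified={a.txt, c.txt, d.txt} staged={b.txt, d.txt}
After op 18 (modify b.txt): modified={a.txt, b.txt, c.txt, d.txt} staged={b.txt, d.txt}
After op 19 (git add d.txt): modified={a.txt, b.txt, c.txt} staged={b.txt, d.txt}
After op 20 (modify d.txt): modified={a.txt, b.txt, c.txt, d.txt} staged={b.txt, d.txt}
After op 21 (git add c.txt): modified={a.txt, b.txt, d.txt} staged={b.txt, c.txt, d.txt}
After op 22 (modify c.txt): modified={a.txt, b.txt, c.txt, d.txt} staged={b.txt, c.txt, d.txt}

Answer: b.txt, c.txt, d.txt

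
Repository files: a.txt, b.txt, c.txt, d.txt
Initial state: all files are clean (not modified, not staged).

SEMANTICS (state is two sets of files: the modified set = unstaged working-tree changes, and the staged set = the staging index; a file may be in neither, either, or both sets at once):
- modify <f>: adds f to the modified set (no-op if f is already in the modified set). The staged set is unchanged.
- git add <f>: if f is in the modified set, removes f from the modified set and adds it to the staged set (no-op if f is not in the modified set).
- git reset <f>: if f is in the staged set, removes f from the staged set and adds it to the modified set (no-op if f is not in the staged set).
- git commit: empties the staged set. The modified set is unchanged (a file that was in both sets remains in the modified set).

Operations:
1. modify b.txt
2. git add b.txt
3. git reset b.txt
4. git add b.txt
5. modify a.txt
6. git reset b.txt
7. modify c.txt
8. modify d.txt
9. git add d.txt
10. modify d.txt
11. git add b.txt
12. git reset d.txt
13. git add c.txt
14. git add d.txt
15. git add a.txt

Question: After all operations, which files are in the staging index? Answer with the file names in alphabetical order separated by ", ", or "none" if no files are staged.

Answer: a.txt, b.txt, c.txt, d.txt

Derivation:
After op 1 (modify b.txt): modified={b.txt} staged={none}
After op 2 (git add b.txt): modified={none} staged={b.txt}
After op 3 (git reset b.txt): modified={b.txt} staged={none}
After op 4 (git add b.txt): modified={none} staged={b.txt}
After op 5 (modify a.txt): modified={a.txt} staged={b.txt}
After op 6 (git reset b.txt): modified={a.txt, b.txt} staged={none}
After op 7 (modify c.txt): modified={a.txt, b.txt, c.txt} staged={none}
After op 8 (modify d.txt): modified={a.txt, b.txt, c.txt, d.txt} staged={none}
After op 9 (git add d.txt): modified={a.txt, b.txt, c.txt} staged={d.txt}
After op 10 (modify d.txt): modified={a.txt, b.txt, c.txt, d.txt} staged={d.txt}
After op 11 (git add b.txt): modified={a.txt, c.txt, d.txt} staged={b.txt, d.txt}
After op 12 (git reset d.txt): modified={a.txt, c.txt, d.txt} staged={b.txt}
After op 13 (git add c.txt): modified={a.txt, d.txt} staged={b.txt, c.txt}
After op 14 (git add d.txt): modified={a.txt} staged={b.txt, c.txt, d.txt}
After op 15 (git add a.txt): modified={none} staged={a.txt, b.txt, c.txt, d.txt}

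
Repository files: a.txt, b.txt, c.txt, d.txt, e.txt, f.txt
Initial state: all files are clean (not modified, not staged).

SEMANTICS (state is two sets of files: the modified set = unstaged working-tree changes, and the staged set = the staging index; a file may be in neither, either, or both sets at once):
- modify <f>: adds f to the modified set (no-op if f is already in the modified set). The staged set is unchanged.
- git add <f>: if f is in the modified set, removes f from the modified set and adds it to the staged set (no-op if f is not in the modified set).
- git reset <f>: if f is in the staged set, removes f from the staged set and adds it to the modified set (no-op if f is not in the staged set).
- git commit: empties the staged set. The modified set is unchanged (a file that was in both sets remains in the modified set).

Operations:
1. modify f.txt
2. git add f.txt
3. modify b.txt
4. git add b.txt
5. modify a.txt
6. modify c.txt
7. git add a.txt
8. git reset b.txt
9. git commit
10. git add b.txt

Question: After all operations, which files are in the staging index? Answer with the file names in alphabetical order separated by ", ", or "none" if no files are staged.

After op 1 (modify f.txt): modified={f.txt} staged={none}
After op 2 (git add f.txt): modified={none} staged={f.txt}
After op 3 (modify b.txt): modified={b.txt} staged={f.txt}
After op 4 (git add b.txt): modified={none} staged={b.txt, f.txt}
After op 5 (modify a.txt): modified={a.txt} staged={b.txt, f.txt}
After op 6 (modify c.txt): modified={a.txt, c.txt} staged={b.txt, f.txt}
After op 7 (git add a.txt): modified={c.txt} staged={a.txt, b.txt, f.txt}
After op 8 (git reset b.txt): modified={b.txt, c.txt} staged={a.txt, f.txt}
After op 9 (git commit): modified={b.txt, c.txt} staged={none}
After op 10 (git add b.txt): modified={c.txt} staged={b.txt}

Answer: b.txt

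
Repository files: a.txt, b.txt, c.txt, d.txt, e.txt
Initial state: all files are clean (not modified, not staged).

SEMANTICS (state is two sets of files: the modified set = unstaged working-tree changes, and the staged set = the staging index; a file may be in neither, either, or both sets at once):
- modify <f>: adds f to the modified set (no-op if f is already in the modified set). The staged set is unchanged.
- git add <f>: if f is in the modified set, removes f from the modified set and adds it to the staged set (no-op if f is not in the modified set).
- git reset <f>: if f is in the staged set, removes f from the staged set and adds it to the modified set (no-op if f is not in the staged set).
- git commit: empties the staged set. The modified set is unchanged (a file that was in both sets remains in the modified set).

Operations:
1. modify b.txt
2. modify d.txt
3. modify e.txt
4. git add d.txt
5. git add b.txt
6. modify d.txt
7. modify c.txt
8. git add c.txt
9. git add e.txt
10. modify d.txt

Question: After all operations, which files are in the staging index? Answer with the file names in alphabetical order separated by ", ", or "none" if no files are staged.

After op 1 (modify b.txt): modified={b.txt} staged={none}
After op 2 (modify d.txt): modified={b.txt, d.txt} staged={none}
After op 3 (modify e.txt): modified={b.txt, d.txt, e.txt} staged={none}
After op 4 (git add d.txt): modified={b.txt, e.txt} staged={d.txt}
After op 5 (git add b.txt): modified={e.txt} staged={b.txt, d.txt}
After op 6 (modify d.txt): modified={d.txt, e.txt} staged={b.txt, d.txt}
After op 7 (modify c.txt): modified={c.txt, d.txt, e.txt} staged={b.txt, d.txt}
After op 8 (git add c.txt): modified={d.txt, e.txt} staged={b.txt, c.txt, d.txt}
After op 9 (git add e.txt): modified={d.txt} staged={b.txt, c.txt, d.txt, e.txt}
After op 10 (modify d.txt): modified={d.txt} staged={b.txt, c.txt, d.txt, e.txt}

Answer: b.txt, c.txt, d.txt, e.txt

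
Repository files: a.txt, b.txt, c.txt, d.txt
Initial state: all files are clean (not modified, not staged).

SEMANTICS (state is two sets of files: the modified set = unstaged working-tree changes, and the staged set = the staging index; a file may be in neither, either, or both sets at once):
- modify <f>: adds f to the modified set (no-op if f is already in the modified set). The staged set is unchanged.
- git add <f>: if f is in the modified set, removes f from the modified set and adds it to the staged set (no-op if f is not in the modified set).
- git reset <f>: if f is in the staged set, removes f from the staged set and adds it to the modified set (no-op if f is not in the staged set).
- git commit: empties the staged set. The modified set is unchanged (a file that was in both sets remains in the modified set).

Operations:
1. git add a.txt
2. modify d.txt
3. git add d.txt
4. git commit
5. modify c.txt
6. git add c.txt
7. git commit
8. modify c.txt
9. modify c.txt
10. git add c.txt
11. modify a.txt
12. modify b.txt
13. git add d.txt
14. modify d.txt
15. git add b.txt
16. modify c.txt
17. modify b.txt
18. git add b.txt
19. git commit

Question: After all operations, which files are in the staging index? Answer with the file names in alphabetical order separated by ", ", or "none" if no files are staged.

Answer: none

Derivation:
After op 1 (git add a.txt): modified={none} staged={none}
After op 2 (modify d.txt): modified={d.txt} staged={none}
After op 3 (git add d.txt): modified={none} staged={d.txt}
After op 4 (git commit): modified={none} staged={none}
After op 5 (modify c.txt): modified={c.txt} staged={none}
After op 6 (git add c.txt): modified={none} staged={c.txt}
After op 7 (git commit): modified={none} staged={none}
After op 8 (modify c.txt): modified={c.txt} staged={none}
After op 9 (modify c.txt): modified={c.txt} staged={none}
After op 10 (git add c.txt): modified={none} staged={c.txt}
After op 11 (modify a.txt): modified={a.txt} staged={c.txt}
After op 12 (modify b.txt): modified={a.txt, b.txt} staged={c.txt}
After op 13 (git add d.txt): modified={a.txt, b.txt} staged={c.txt}
After op 14 (modify d.txt): modified={a.txt, b.txt, d.txt} staged={c.txt}
After op 15 (git add b.txt): modified={a.txt, d.txt} staged={b.txt, c.txt}
After op 16 (modify c.txt): modified={a.txt, c.txt, d.txt} staged={b.txt, c.txt}
After op 17 (modify b.txt): modified={a.txt, b.txt, c.txt, d.txt} staged={b.txt, c.txt}
After op 18 (git add b.txt): modified={a.txt, c.txt, d.txt} staged={b.txt, c.txt}
After op 19 (git commit): modified={a.txt, c.txt, d.txt} staged={none}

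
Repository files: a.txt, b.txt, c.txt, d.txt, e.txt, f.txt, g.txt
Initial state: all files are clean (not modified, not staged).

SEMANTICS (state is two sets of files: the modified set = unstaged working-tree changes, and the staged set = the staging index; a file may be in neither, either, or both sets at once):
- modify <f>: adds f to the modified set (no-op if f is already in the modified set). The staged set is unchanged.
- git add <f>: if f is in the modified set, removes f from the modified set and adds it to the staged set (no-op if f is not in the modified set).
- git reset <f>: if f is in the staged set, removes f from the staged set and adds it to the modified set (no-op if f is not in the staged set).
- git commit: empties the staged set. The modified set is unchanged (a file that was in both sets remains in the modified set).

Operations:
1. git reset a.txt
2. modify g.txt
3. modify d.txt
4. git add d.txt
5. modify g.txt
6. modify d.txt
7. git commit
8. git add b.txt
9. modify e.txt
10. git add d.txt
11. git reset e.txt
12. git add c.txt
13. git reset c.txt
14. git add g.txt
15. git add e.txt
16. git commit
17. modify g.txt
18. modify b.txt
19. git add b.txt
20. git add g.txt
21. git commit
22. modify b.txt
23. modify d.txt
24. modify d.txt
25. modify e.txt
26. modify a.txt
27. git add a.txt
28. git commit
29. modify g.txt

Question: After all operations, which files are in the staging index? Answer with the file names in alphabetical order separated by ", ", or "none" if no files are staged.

Answer: none

Derivation:
After op 1 (git reset a.txt): modified={none} staged={none}
After op 2 (modify g.txt): modified={g.txt} staged={none}
After op 3 (modify d.txt): modified={d.txt, g.txt} staged={none}
After op 4 (git add d.txt): modified={g.txt} staged={d.txt}
After op 5 (modify g.txt): modified={g.txt} staged={d.txt}
After op 6 (modify d.txt): modified={d.txt, g.txt} staged={d.txt}
After op 7 (git commit): modified={d.txt, g.txt} staged={none}
After op 8 (git add b.txt): modified={d.txt, g.txt} staged={none}
After op 9 (modify e.txt): modified={d.txt, e.txt, g.txt} staged={none}
After op 10 (git add d.txt): modified={e.txt, g.txt} staged={d.txt}
After op 11 (git reset e.txt): modified={e.txt, g.txt} staged={d.txt}
After op 12 (git add c.txt): modified={e.txt, g.txt} staged={d.txt}
After op 13 (git reset c.txt): modified={e.txt, g.txt} staged={d.txt}
After op 14 (git add g.txt): modified={e.txt} staged={d.txt, g.txt}
After op 15 (git add e.txt): modified={none} staged={d.txt, e.txt, g.txt}
After op 16 (git commit): modified={none} staged={none}
After op 17 (modify g.txt): modified={g.txt} staged={none}
After op 18 (modify b.txt): modified={b.txt, g.txt} staged={none}
After op 19 (git add b.txt): modified={g.txt} staged={b.txt}
After op 20 (git add g.txt): modified={none} staged={b.txt, g.txt}
After op 21 (git commit): modified={none} staged={none}
After op 22 (modify b.txt): modified={b.txt} staged={none}
After op 23 (modify d.txt): modified={b.txt, d.txt} staged={none}
After op 24 (modify d.txt): modified={b.txt, d.txt} staged={none}
After op 25 (modify e.txt): modified={b.txt, d.txt, e.txt} staged={none}
After op 26 (modify a.txt): modified={a.txt, b.txt, d.txt, e.txt} staged={none}
After op 27 (git add a.txt): modified={b.txt, d.txt, e.txt} staged={a.txt}
After op 28 (git commit): modified={b.txt, d.txt, e.txt} staged={none}
After op 29 (modify g.txt): modified={b.txt, d.txt, e.txt, g.txt} staged={none}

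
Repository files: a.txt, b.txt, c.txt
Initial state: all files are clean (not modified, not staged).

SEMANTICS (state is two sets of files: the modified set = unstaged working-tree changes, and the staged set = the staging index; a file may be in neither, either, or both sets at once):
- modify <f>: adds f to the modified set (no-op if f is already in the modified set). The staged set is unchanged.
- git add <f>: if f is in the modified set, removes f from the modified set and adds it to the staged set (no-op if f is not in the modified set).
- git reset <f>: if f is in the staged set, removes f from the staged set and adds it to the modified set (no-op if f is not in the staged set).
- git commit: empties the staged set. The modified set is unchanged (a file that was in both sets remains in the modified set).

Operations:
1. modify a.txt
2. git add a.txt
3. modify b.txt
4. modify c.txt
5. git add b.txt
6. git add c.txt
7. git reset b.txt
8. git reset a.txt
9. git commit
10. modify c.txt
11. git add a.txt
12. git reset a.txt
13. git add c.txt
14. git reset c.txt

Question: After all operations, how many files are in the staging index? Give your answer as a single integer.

Answer: 0

Derivation:
After op 1 (modify a.txt): modified={a.txt} staged={none}
After op 2 (git add a.txt): modified={none} staged={a.txt}
After op 3 (modify b.txt): modified={b.txt} staged={a.txt}
After op 4 (modify c.txt): modified={b.txt, c.txt} staged={a.txt}
After op 5 (git add b.txt): modified={c.txt} staged={a.txt, b.txt}
After op 6 (git add c.txt): modified={none} staged={a.txt, b.txt, c.txt}
After op 7 (git reset b.txt): modified={b.txt} staged={a.txt, c.txt}
After op 8 (git reset a.txt): modified={a.txt, b.txt} staged={c.txt}
After op 9 (git commit): modified={a.txt, b.txt} staged={none}
After op 10 (modify c.txt): modified={a.txt, b.txt, c.txt} staged={none}
After op 11 (git add a.txt): modified={b.txt, c.txt} staged={a.txt}
After op 12 (git reset a.txt): modified={a.txt, b.txt, c.txt} staged={none}
After op 13 (git add c.txt): modified={a.txt, b.txt} staged={c.txt}
After op 14 (git reset c.txt): modified={a.txt, b.txt, c.txt} staged={none}
Final staged set: {none} -> count=0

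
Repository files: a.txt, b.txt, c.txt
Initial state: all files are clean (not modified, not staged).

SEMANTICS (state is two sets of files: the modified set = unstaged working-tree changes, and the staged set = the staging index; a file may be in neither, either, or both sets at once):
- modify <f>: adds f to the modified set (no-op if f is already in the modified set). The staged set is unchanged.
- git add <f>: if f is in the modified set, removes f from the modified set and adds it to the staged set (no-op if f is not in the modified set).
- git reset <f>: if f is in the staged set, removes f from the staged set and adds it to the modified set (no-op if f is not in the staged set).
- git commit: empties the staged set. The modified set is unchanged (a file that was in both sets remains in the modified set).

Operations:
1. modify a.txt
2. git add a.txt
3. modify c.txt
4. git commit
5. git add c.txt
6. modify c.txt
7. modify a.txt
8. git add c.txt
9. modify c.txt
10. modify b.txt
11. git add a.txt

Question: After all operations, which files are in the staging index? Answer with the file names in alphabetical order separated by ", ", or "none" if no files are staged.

Answer: a.txt, c.txt

Derivation:
After op 1 (modify a.txt): modified={a.txt} staged={none}
After op 2 (git add a.txt): modified={none} staged={a.txt}
After op 3 (modify c.txt): modified={c.txt} staged={a.txt}
After op 4 (git commit): modified={c.txt} staged={none}
After op 5 (git add c.txt): modified={none} staged={c.txt}
After op 6 (modify c.txt): modified={c.txt} staged={c.txt}
After op 7 (modify a.txt): modified={a.txt, c.txt} staged={c.txt}
After op 8 (git add c.txt): modified={a.txt} staged={c.txt}
After op 9 (modify c.txt): modified={a.txt, c.txt} staged={c.txt}
After op 10 (modify b.txt): modified={a.txt, b.txt, c.txt} staged={c.txt}
After op 11 (git add a.txt): modified={b.txt, c.txt} staged={a.txt, c.txt}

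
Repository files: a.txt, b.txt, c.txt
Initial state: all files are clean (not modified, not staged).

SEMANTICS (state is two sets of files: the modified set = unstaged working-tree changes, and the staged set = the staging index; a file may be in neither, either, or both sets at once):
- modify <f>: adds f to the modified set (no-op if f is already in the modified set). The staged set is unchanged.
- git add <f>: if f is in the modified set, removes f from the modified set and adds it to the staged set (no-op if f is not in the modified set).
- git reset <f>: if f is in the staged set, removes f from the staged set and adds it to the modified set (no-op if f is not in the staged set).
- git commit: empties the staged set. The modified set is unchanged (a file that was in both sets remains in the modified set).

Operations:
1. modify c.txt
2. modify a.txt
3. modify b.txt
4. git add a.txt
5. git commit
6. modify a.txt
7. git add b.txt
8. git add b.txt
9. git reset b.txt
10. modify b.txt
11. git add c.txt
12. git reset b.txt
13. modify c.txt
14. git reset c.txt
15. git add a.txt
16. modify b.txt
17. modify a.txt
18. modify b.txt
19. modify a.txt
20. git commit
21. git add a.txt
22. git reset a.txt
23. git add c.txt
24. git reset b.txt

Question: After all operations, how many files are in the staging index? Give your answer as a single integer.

Answer: 1

Derivation:
After op 1 (modify c.txt): modified={c.txt} staged={none}
After op 2 (modify a.txt): modified={a.txt, c.txt} staged={none}
After op 3 (modify b.txt): modified={a.txt, b.txt, c.txt} staged={none}
After op 4 (git add a.txt): modified={b.txt, c.txt} staged={a.txt}
After op 5 (git commit): modified={b.txt, c.txt} staged={none}
After op 6 (modify a.txt): modified={a.txt, b.txt, c.txt} staged={none}
After op 7 (git add b.txt): modified={a.txt, c.txt} staged={b.txt}
After op 8 (git add b.txt): modified={a.txt, c.txt} staged={b.txt}
After op 9 (git reset b.txt): modified={a.txt, b.txt, c.txt} staged={none}
After op 10 (modify b.txt): modified={a.txt, b.txt, c.txt} staged={none}
After op 11 (git add c.txt): modified={a.txt, b.txt} staged={c.txt}
After op 12 (git reset b.txt): modified={a.txt, b.txt} staged={c.txt}
After op 13 (modify c.txt): modified={a.txt, b.txt, c.txt} staged={c.txt}
After op 14 (git reset c.txt): modified={a.txt, b.txt, c.txt} staged={none}
After op 15 (git add a.txt): modified={b.txt, c.txt} staged={a.txt}
After op 16 (modify b.txt): modified={b.txt, c.txt} staged={a.txt}
After op 17 (modify a.txt): modified={a.txt, b.txt, c.txt} staged={a.txt}
After op 18 (modify b.txt): modified={a.txt, b.txt, c.txt} staged={a.txt}
After op 19 (modify a.txt): modified={a.txt, b.txt, c.txt} staged={a.txt}
After op 20 (git commit): modified={a.txt, b.txt, c.txt} staged={none}
After op 21 (git add a.txt): modified={b.txt, c.txt} staged={a.txt}
After op 22 (git reset a.txt): modified={a.txt, b.txt, c.txt} staged={none}
After op 23 (git add c.txt): modified={a.txt, b.txt} staged={c.txt}
After op 24 (git reset b.txt): modified={a.txt, b.txt} staged={c.txt}
Final staged set: {c.txt} -> count=1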